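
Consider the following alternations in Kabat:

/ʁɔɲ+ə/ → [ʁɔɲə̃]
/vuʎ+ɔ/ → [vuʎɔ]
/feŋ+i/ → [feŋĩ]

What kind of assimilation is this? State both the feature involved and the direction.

The vowel /ə/ surfaces as nasalised [ə̃] next to the preceding nasal /ɲ/ — it has acquired the [+nasal] feature of its neighbour.
The other form shows the same pattern: /i/ → [ĩ] after /ŋ/ — each time a vowel is nasalised next to a preceding nasal.
No change occurs in [vuʎɔ] because the vowel at the boundary is adjacent to an oral consonant, not a nasal (/ɔ/ next to /ʎ/).
Because the conditioning nasal is to the left of the vowel that changes, the process is progressive (perseverative).

progressive nasality assimilation (vowel nasalisation)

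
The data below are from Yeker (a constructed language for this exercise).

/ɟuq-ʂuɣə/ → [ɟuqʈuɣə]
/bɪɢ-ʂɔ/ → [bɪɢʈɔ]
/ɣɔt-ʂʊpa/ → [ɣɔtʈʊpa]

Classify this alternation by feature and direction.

progressive manner assimilation

The segment that alternates is /ʂ/, which surfaces as [ʈ] when adjacent to /q/.
/ʂ/ is a fricative while /q/ is a stop; the output [ʈ] is a stop, matching the trigger — so the feature that spreads is manner.
Place and voice are unchanged, so the assimilation is partial, not total.
The other alternating forms pattern the same way: /ʂ/ → [ʈ] after /ɢ/ (fricative → stop, matching a stop); /ʂ/ → [ʈ] after /t/ (fricative → stop, matching a stop) — only manner changes, and always toward the preceding segment.
Since the segment that changes follows the conditioning segment, the assimilation is progressive.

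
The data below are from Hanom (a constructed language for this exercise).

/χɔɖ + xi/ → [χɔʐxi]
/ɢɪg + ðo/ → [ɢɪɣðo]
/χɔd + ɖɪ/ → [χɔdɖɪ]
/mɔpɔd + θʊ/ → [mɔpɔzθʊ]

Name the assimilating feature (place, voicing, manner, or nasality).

manner

Underlying /ɖ/ is realised as [ʐ] next to /x/; /x/ itself does not change.
/ɖ/ is a stop while /x/ is a fricative; the output [ʐ] is a fricative, matching the trigger — so the feature that spreads is manner.
The other alternating forms pattern the same way: /g/ → [ɣ] before /ð/ (stop → fricative, matching a fricative); /d/ → [z] before /θ/ (stop → fricative, matching a fricative) — only manner changes, and always toward the following segment.
Nothing changes in [χɔdɖɪ]: there the adjacent consonants already agree in manner (/d/ and /ɖ/ are both stops), so this form is consistent with the same rule.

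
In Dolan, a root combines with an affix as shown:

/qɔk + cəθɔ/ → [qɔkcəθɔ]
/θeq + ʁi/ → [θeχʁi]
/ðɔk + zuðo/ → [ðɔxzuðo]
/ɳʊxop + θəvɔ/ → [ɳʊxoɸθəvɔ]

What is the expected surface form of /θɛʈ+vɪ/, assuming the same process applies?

[θɛʂvɪ]

The data show regressive manner assimilation: /q/ → [χ] before /ʁ/; /k/ → [x] before /z/; /p/ → [ɸ] before /θ/. In each pair only manner changes, matching the following consonant, while place and voice stay constant.
No alternation appears in [qɔkcəθɔ]: there the adjacent consonants already agree in manner (/k/ and /c/ are both stops), so this form is consistent with the same rule.
The rule targets /ʈ/ (voiceless retroflex stop), which sits before the trigger /v/ (fricative).
Changing only its manner to fricative gives [ʂ] — the voiceless retroflex fricative.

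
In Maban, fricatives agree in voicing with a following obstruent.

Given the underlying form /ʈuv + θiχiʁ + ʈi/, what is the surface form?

/v/ is a voiced labiodental fricative. The following trigger /θ/ is voiceless, so /v/ must become voiceless as well.
The voiceless labiodental fricative is [f], so /v/ → [f].
At the second juncture, /ʁ/ likewise becomes [χ] adjacent to /ʈ/.

[ʈufθiχiχʈi]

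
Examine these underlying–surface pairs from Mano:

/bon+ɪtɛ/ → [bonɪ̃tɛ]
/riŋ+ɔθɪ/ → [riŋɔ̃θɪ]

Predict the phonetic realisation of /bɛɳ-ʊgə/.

[bɛɳʊ̃gə]

The data show progressive nasality assimilation (vowel nasalisation): /ɪ/ → [ɪ̃] after /n/; /ɔ/ → [ɔ̃] after /ŋ/ — a vowel is nasalised by an immediately preceding nasal consonant.
/ʊ/ sits next to the nasal /ɳ/ and is therefore nasalised to [ʊ̃].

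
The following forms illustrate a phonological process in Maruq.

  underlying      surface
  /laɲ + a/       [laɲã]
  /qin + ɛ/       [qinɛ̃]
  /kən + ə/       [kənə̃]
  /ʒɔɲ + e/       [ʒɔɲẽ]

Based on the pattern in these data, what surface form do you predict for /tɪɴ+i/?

The data show progressive nasality assimilation (vowel nasalisation): /a/ → [ã] after /ɲ/; /ɛ/ → [ɛ̃] after /n/; /ə/ → [ə̃] after /n/; /e/ → [ẽ] after /ɲ/ — a vowel is nasalised by an immediately preceding nasal consonant.
The vowel /i/ is adjacent to the preceding nasal /ɴ/, so it acquires [+nasal] and surfaces as [ĩ].

[tɪɴĩ]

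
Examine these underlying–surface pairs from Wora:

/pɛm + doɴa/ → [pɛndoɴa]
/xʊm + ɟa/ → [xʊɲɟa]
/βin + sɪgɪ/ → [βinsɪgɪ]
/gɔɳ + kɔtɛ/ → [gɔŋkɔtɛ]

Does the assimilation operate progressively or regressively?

Underlying /m/ is realised as [n] next to /d/; /d/ itself does not change.
The change bilabial → alveolar matches the place of the following /d/, identifying this as place assimilation.
Checking the remaining alternations: /m/ → [ɲ] before /ɟ/ (bilabial → palatal, matching palatal); /ɳ/ → [ŋ] before /k/ (retroflex → velar, matching velar) — only place changes, and always toward the following segment.
Nothing changes in [βinsɪgɪ]: there the adjacent consonants already agree in place (/n/ and /s/ are both alveolar), so this form is consistent with the same rule.
The trigger is the following segment, so the direction is regressive (anticipatory).

regressive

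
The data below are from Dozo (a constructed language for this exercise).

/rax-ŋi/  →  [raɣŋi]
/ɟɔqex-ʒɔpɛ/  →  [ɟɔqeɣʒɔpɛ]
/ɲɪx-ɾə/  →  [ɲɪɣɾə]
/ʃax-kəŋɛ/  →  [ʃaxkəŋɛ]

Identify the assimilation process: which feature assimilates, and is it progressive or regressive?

regressive voicing assimilation

Underlying /x/ is realised as [ɣ] next to /ŋ/; /ŋ/ itself does not change.
The change voiceless → voiced matches the voicing of the following /ŋ/, identifying this as voicing assimilation.
Place and manner are unchanged, so the assimilation is partial, not total.
Checking the remaining alternations: /x/ → [ɣ] before /ʒ/ (voiceless → voiced, matching voiced); /x/ → [ɣ] before /ɾ/ (voiceless → voiced, matching voiced) — only voicing changes, and always toward the following segment.
Nothing changes in [ʃaxkəŋɛ]: there the adjacent consonants already agree in voicing (/x/ and /k/ are both voiceless), so this form is consistent with the same rule.
The trigger is the following segment, so the direction is regressive (anticipatory).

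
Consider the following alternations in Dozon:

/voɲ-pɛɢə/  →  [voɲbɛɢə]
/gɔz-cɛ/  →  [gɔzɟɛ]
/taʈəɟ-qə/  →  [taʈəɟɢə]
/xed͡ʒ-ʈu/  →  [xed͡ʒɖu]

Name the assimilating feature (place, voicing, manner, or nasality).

voicing

The segment that alternates is /p/, which surfaces as [b] when adjacent to /ɲ/.
The change voiceless → voiced matches the voicing of the preceding /ɲ/, identifying this as voicing assimilation.
Checking the remaining alternations: /c/ → [ɟ] after /z/ (voiceless → voiced, matching voiced); /q/ → [ɢ] after /ɟ/ (voiceless → voiced, matching voiced); /ʈ/ → [ɖ] after /d͡ʒ/ (voiceless → voiced, matching voiced) — only voicing changes, and always toward the preceding segment.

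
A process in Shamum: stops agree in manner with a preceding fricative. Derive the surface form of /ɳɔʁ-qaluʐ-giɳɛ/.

The rule targets /q/ (voiceless uvular stop), which sits after the trigger /ʁ/ (fricative).
The voiceless uvular fricative is [χ], so /q/ → [χ].
At the second juncture, /g/ likewise becomes [ɣ] adjacent to /ʐ/.

[ɳɔʁχaluʐɣiɳɛ]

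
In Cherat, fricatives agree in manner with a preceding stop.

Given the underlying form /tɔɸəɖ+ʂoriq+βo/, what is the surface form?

/ʂ/ is a voiceless retroflex fricative. The preceding trigger /ɖ/ is a stop, so /ʂ/ must become a stop as well.
Changing only its manner to stop gives [ʈ] — the voiceless retroflex stop.
The same rule applies at the second boundary: /β/ → [b] next to /q/.

[tɔɸəɖʈoriqbo]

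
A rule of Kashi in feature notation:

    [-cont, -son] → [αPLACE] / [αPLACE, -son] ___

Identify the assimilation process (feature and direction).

progressive place assimilation

The rule copies the place features (abbreviated [PLACE]) from the environment onto the target, so the assimilating feature is place.
Since the environment is written before the underscore, the trigger precedes the target; the direction is progressive.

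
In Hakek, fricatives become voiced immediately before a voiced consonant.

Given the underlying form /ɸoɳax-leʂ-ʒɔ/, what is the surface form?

/x/ is a voiceless velar fricative. The following trigger /l/ is voiced, so /x/ must become voiced as well.
Changing only its voicing to voiced gives [ɣ] — the voiced velar fricative.
The same rule applies at the second boundary: /ʂ/ → [ʐ] next to /ʒ/.

[ɸoɳaɣleʐʒɔ]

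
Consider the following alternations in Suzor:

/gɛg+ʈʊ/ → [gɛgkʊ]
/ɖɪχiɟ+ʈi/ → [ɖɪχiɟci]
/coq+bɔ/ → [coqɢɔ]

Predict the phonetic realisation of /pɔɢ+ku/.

The data show progressive place assimilation: /ʈ/ → [k] after /g/; /ʈ/ → [c] after /ɟ/; /b/ → [ɢ] after /q/. In each pair only place changes, matching the preceding consonant, while manner and voice stay constant.
The rule targets /k/ (voiceless velar stop), which sits after the trigger /ɢ/ (uvular).
A voiceless uvular stop is [q], so the surface segment is [q].

[pɔɢqu]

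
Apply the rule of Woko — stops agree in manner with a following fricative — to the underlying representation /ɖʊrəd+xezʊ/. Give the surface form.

/d/ is a voiced alveolar stop. The following trigger /x/ is a fricative, so /d/ must become a fricative as well.
The voiced alveolar fricative is [z], so /d/ → [z].

[ɖʊrəzxezʊ]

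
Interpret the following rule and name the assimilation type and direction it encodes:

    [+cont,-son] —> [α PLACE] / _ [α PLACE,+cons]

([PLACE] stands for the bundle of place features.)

The shared variable α links the value of the place features (abbreviated [PLACE]) on the target to the same value on the neighbouring segment, so place is the feature that assimilates.
Since the environment is written after the underscore, the trigger follows the target; the direction is regressive.

regressive place assimilation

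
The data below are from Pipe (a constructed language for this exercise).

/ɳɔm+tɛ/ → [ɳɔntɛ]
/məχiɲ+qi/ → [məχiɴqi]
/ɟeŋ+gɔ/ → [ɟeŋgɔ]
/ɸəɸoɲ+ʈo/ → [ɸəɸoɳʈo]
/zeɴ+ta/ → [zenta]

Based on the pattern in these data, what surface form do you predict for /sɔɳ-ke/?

The data show regressive place assimilation: /m/ → [n] before /t/; /ɲ/ → [ɴ] before /q/; /ɲ/ → [ɳ] before /ʈ/; /ɴ/ → [n] before /t/. In each pair only place changes, matching the following consonant, while manner and voice stay constant.
Nothing changes in [ɟeŋgɔ]: there the adjacent consonants already agree in place (/ŋ/ and /g/ are both velar), so this form is consistent with the same rule.
/ɳ/ is a voiced retroflex nasal. The following trigger /k/ is velar, so /ɳ/ must become velar as well.
Changing only its place to velar gives [ŋ] — the voiced velar nasal.

[sɔŋke]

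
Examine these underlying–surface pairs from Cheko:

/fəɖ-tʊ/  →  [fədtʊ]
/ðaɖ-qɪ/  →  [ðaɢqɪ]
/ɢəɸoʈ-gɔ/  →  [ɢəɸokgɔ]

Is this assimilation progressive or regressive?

Comparing underlying and surface forms, /ɖ/ → [d] is the alternation; the neighbouring /t/ is constant.
The change retroflex → alveolar matches the place of the following /t/, identifying this as place assimilation.
The same holds elsewhere in the data: /ɖ/ → [ɢ] before /q/ (retroflex → uvular, matching uvular); /ʈ/ → [k] before /g/ (retroflex → velar, matching velar) — only place changes, and always toward the following segment.
Since the segment that changes precedes the conditioning segment, the assimilation is regressive.

regressive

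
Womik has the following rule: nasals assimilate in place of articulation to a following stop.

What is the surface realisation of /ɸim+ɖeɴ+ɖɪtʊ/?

/m/ is a voiced bilabial nasal. The following trigger /ɖ/ is retroflex, so /m/ must become retroflex as well.
The voiced retroflex nasal is [ɳ], so /m/ → [ɳ].
At the second juncture, /ɴ/ likewise becomes [ɳ] adjacent to /ɖ/.

[ɸiɳɖeɳɖɪtʊ]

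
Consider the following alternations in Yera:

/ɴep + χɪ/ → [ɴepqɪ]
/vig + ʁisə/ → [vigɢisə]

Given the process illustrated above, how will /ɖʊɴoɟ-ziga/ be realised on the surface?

[ɖʊɴoɟdiga]

The data show progressive manner assimilation: /χ/ → [q] after /p/; /ʁ/ → [ɢ] after /g/. In each pair only manner changes, matching the preceding consonant, while place and voice stay constant.
/z/ is a voiced alveolar fricative. The preceding trigger /ɟ/ is a stop, so /z/ must become a stop as well.
A voiced alveolar stop is [d], so the surface segment is [d].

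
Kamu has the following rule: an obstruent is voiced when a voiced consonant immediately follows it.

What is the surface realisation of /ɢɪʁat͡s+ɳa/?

/t͡s/ is a voiceless alveolar affricate. The following trigger /ɳ/ is voiced, so /t͡s/ must become voiced as well.
A voiced alveolar affricate is [d͡z], so the surface segment is [d͡z].

[ɢɪʁad͡zɳa]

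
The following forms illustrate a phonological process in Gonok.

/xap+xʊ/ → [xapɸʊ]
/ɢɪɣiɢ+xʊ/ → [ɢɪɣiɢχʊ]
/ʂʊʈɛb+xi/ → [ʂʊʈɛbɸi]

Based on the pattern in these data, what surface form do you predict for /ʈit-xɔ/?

[ʈitsɔ]

The data show progressive place assimilation: /x/ → [ɸ] after /p/; /x/ → [χ] after /ɢ/; /x/ → [ɸ] after /b/. In each pair only place changes, matching the preceding consonant, while manner and voice stay constant.
The rule targets /x/ (voiceless velar fricative), which sits after the trigger /t/ (alveolar).
The voiceless alveolar fricative is [s], so /x/ → [s].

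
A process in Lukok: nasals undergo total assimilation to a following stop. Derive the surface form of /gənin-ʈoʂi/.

[gəniʈʈoʂi]

/n/ is the segment targeted by the rule; it sits immediately before /ʈ/, so it assimilates completely and surfaces as [ʈ].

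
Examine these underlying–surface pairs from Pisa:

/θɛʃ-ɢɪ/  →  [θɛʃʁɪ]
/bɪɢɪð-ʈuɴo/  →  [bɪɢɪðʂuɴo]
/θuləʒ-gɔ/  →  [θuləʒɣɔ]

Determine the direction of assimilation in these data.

progressive

Comparing underlying and surface forms, /ɢ/ → [ʁ] is the alternation; the neighbouring /ʃ/ is constant.
/ɢ/ is a stop while /ʃ/ is a fricative; the output [ʁ] is a fricative, matching the trigger — so the feature that spreads is manner.
Checking the remaining alternations: /ʈ/ → [ʂ] after /ð/ (stop → fricative, matching a fricative); /g/ → [ɣ] after /ʒ/ (stop → fricative, matching a fricative) — only manner changes, and always toward the preceding segment.
Since the segment that changes follows the conditioning segment, the assimilation is progressive.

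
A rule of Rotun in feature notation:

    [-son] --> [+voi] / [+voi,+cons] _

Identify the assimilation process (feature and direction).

The structural change is [+voi], and the conditioning segment [+voi,+cons] (a voiced consonant) is itself voiced, so the target comes to share the voicing of its neighbour — voicing assimilation.
The conditioning segment sits to the left of the focus bar, meaning the trigger precedes the segment that changes — progressive assimilation.

progressive voicing assimilation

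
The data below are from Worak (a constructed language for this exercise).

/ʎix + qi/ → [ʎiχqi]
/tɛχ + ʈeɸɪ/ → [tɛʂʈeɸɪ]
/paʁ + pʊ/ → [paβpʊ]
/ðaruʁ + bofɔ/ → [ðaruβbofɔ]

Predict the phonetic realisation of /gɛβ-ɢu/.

The data show regressive place assimilation: /x/ → [χ] before /q/; /χ/ → [ʂ] before /ʈ/; /ʁ/ → [β] before /p/; /ʁ/ → [β] before /b/. In each pair only place changes, matching the following consonant, while manner and voice stay constant.
/β/ is a voiced bilabial fricative. The following trigger /ɢ/ is uvular, so /β/ must become uvular as well.
The voiced uvular fricative is [ʁ], so /β/ → [ʁ].

[gɛʁɢu]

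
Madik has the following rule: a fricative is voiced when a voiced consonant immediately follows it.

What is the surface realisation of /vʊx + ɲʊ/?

/x/ is a voiceless velar fricative. The following trigger /ɲ/ is voiced, so /x/ must become voiced as well.
A voiced velar fricative is [ɣ], so the surface segment is [ɣ].

[vʊɣɲʊ]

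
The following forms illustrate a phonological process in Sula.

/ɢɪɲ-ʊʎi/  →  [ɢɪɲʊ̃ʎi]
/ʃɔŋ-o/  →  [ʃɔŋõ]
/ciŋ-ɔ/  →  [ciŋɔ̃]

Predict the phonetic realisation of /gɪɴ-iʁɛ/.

The data show progressive nasality assimilation (vowel nasalisation): /ʊ/ → [ʊ̃] after /ɲ/; /o/ → [õ] after /ŋ/; /ɔ/ → [ɔ̃] after /ŋ/ — a vowel is nasalised by an immediately preceding nasal consonant.
/i/ sits next to the nasal /ɴ/ and is therefore nasalised to [ĩ].

[gɪɴĩʁɛ]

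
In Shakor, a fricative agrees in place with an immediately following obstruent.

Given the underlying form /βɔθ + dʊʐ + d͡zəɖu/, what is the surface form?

[βɔsdʊzd͡zəɖu]

The rule targets /θ/ (voiceless dental fricative), which sits before the trigger /d/ (alveolar).
Changing only its place to alveolar gives [s] — the voiceless alveolar fricative.
At the second juncture, /ʐ/ likewise becomes [z] adjacent to /d͡z/.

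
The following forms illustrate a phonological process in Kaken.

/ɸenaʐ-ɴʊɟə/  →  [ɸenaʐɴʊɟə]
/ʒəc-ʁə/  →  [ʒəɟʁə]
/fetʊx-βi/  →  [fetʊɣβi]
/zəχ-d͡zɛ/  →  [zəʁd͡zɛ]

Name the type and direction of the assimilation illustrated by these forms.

The segment that alternates is /c/, which surfaces as [ɟ] when adjacent to /ʁ/.
/c/ is voiceless while /ʁ/ is voiced; the output [ɟ] is voiced, matching the trigger — so the feature that spreads is voicing.
Place and manner are unchanged, so the assimilation is partial, not total.
The other alternating forms pattern the same way: /x/ → [ɣ] before /β/ (voiceless → voiced, matching voiced); /χ/ → [ʁ] before /d͡z/ (voiceless → voiced, matching voiced) — only voicing changes, and always toward the following segment.
Nothing changes in [ɸenaʐɴʊɟə]: there the adjacent consonants already agree in voicing (/ʐ/ and /ɴ/ are both voiced), so this form is consistent with the same rule.
Since the segment that changes precedes the conditioning segment, the assimilation is regressive.

regressive voicing assimilation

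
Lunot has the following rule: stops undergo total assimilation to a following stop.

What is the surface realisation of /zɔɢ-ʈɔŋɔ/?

/ɢ/ is the segment targeted by the rule; it sits immediately before /ʈ/, so it assimilates completely and surfaces as [ʈ].

[zɔʈʈɔŋɔ]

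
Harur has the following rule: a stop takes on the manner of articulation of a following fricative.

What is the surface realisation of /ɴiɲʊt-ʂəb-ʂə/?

The rule targets /t/ (voiceless alveolar stop), which sits before the trigger /ʂ/ (fricative).
The voiceless alveolar fricative is [s], so /t/ → [s].
The same rule applies at the second boundary: /b/ → [β] next to /ʂ/.

[ɴiɲʊsʂəβʂə]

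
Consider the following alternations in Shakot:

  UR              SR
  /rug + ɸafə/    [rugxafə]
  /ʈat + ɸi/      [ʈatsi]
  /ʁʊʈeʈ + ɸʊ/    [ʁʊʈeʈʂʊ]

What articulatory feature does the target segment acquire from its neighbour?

place

Underlying /ɸ/ is realised as [x] next to /g/; /g/ itself does not change.
/ɸ/ is bilabial while /g/ is velar; the output [x] is velar, matching the trigger — so the feature that spreads is place.
The other alternating forms pattern the same way: /ɸ/ → [s] after /t/ (bilabial → alveolar, matching alveolar); /ɸ/ → [ʂ] after /ʈ/ (bilabial → retroflex, matching retroflex) — only place changes, and always toward the preceding segment.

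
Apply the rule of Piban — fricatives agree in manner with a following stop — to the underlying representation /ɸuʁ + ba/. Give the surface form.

The rule targets /ʁ/ (voiced uvular fricative), which sits before the trigger /b/ (stop).
The voiced uvular stop is [ɢ], so /ʁ/ → [ɢ].

[ɸuɢba]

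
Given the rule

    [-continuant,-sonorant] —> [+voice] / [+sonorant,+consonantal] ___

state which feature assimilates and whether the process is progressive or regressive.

The target ([-continuant,-sonorant], stops) acquires [+voice] next to a sonorant consonant ([+sonorant,+consonantal]) — it takes on the voicing of its neighbour, so the feature that spreads is voicing.
The conditioning segment sits to the left of the focus bar, meaning the trigger precedes the segment that changes — progressive assimilation.

progressive voicing assimilation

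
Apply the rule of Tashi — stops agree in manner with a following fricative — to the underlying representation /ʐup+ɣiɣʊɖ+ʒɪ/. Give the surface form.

The rule targets /p/ (voiceless bilabial stop), which sits before the trigger /ɣ/ (fricative).
A voiceless bilabial fricative is [ɸ], so the surface segment is [ɸ].
At the second juncture, /ɖ/ likewise becomes [ʐ] adjacent to /ʒ/.

[ʐuɸɣiɣʊʐʒɪ]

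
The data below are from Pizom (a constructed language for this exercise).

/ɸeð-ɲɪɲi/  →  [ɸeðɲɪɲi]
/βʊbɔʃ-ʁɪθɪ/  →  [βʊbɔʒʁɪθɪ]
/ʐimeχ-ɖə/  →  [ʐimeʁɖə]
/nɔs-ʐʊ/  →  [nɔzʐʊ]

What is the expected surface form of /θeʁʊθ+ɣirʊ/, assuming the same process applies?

[θeʁʊðɣirʊ]

The data show regressive voicing assimilation: /ʃ/ → [ʒ] before /ʁ/; /χ/ → [ʁ] before /ɖ/; /s/ → [z] before /ʐ/. In each pair only voicing changes, matching the following consonant, while place and manner stay constant.
Nothing changes in [ɸeðɲɪɲi]: there the adjacent consonants already agree in voicing (/ð/ and /ɲ/ are both voiced), so this form is consistent with the same rule.
/θ/ is a voiceless dental fricative. The following trigger /ɣ/ is voiced, so /θ/ must become voiced as well.
Changing only its voicing to voiced gives [ð] — the voiced dental fricative.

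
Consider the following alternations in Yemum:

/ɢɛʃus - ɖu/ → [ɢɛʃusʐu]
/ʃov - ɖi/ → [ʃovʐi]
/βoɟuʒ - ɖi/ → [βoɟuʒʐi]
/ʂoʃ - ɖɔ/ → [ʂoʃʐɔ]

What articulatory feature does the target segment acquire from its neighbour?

The segment that alternates is /ɖ/, which surfaces as [ʐ] when adjacent to /s/.
/ɖ/ is a stop while /s/ is a fricative; the output [ʐ] is a fricative, matching the trigger — so the feature that spreads is manner.
Checking the remaining alternations: /ɖ/ → [ʐ] after /v/ (stop → fricative, matching a fricative); /ɖ/ → [ʐ] after /ʒ/ (stop → fricative, matching a fricative); /ɖ/ → [ʐ] after /ʃ/ (stop → fricative, matching a fricative) — only manner changes, and always toward the preceding segment.

manner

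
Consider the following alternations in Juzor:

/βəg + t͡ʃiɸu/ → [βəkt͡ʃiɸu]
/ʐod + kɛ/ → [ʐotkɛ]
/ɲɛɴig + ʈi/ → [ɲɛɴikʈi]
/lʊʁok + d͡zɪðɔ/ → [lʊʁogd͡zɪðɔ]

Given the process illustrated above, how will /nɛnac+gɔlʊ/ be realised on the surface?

[nɛnaɟgɔlʊ]

The data show regressive voicing assimilation: /g/ → [k] before /t͡ʃ/; /d/ → [t] before /k/; /g/ → [k] before /ʈ/; /k/ → [g] before /d͡z/. In each pair only voicing changes, matching the following consonant, while place and manner stay constant.
/c/ is a voiceless palatal stop. The following trigger /g/ is voiced, so /c/ must become voiced as well.
The voiced palatal stop is [ɟ], so /c/ → [ɟ].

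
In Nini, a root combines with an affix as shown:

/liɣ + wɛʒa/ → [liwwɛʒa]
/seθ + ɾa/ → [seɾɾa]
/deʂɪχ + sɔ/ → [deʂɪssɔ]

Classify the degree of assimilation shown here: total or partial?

Underlying /ɣ/ is realised as [w] next to /w/; /w/ itself does not change.
The output [w] is identical to the trigger /w/ — every feature (place, manner, voicing) has been copied — so this is total assimilation.
The remaining alternations confirm this: /θ/ → [ɾ] before /ɾ/; /χ/ → [s] before /s/ — in each case the output is a copy of the following consonant.

total assimilation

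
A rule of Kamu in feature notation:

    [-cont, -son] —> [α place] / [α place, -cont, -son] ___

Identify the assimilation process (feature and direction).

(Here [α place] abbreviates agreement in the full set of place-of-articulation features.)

progressive place assimilation

The shared variable α links the value of the place features (abbreviated [place]) on the target to the same value on the neighbouring segment, so place is the feature that assimilates.
Since the environment is written before the underscore, the trigger precedes the target; the direction is progressive.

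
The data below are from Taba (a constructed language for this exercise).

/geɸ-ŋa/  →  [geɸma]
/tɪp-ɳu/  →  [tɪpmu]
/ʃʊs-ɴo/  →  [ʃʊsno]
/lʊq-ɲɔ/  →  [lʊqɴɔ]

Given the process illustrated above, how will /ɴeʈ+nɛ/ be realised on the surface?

[ɴeʈɳɛ]

The data show progressive place assimilation: /ŋ/ → [m] after /ɸ/; /ɳ/ → [m] after /p/; /ɴ/ → [n] after /s/; /ɲ/ → [ɴ] after /q/. In each pair only place changes, matching the preceding consonant, while manner and voice stay constant.
The rule targets /n/ (voiced alveolar nasal), which sits after the trigger /ʈ/ (retroflex).
The voiced retroflex nasal is [ɳ], so /n/ → [ɳ].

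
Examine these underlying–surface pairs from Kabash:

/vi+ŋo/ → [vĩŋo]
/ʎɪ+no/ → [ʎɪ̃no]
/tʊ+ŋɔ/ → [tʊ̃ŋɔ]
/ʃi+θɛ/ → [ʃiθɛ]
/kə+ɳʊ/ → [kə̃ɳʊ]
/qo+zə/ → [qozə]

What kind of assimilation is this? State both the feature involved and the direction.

The vowel /i/ surfaces as nasalised [ĩ] next to the following nasal /ŋ/ — it has acquired the [+nasal] feature of its neighbour.
Likewise in the remaining data: /ɪ/ → [ɪ̃] before /n/; /ʊ/ → [ʊ̃] before /ŋ/; /ə/ → [ə̃] before /ɳ/ — each time a vowel is nasalised next to a following nasal.
No change occurs in [ʃiθɛ], [qozə] because the vowel at the boundary is adjacent to an oral consonant, not a nasal (/i/ next to /θ/; /o/ next to /z/).
Because the conditioning nasal is to the right of the vowel that changes, the process is regressive (anticipatory).

regressive nasality assimilation (vowel nasalisation)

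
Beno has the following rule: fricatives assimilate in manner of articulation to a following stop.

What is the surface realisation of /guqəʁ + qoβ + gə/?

[guqəɢqobgə]

The rule targets /ʁ/ (voiced uvular fricative), which sits before the trigger /q/ (stop).
Changing only its manner to stop gives [ɢ] — the voiced uvular stop.
The same rule applies at the second boundary: /β/ → [b] next to /g/.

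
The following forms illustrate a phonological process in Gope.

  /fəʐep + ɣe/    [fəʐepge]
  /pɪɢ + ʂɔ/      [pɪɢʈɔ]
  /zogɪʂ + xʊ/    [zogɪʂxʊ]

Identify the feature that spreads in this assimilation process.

manner

Underlying /ɣ/ is realised as [g] next to /p/; /p/ itself does not change.
The change fricative → stop matches the manner of the preceding /p/, identifying this as manner assimilation.
The same holds elsewhere in the data: /ʂ/ → [ʈ] after /ɢ/ (fricative → stop, matching a stop) — only manner changes, and always toward the preceding segment.
Nothing changes in [zogɪʂxʊ]: there the adjacent consonants already agree in manner (/x/ and /ʂ/ are both fricatives), so this form is consistent with the same rule.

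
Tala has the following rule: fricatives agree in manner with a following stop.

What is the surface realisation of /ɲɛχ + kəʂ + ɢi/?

/χ/ is a voiceless uvular fricative. The following trigger /k/ is a stop, so /χ/ must become a stop as well.
The voiceless uvular stop is [q], so /χ/ → [q].
The same rule applies at the second boundary: /ʂ/ → [ʈ] next to /ɢ/.

[ɲɛqkəʈɢi]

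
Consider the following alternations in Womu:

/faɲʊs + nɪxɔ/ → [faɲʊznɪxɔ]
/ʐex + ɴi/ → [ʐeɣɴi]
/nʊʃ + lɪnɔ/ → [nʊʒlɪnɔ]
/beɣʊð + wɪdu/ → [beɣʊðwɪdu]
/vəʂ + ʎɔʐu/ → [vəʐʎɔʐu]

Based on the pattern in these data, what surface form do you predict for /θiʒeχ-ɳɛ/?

The data show regressive voicing assimilation: /s/ → [z] before /n/; /x/ → [ɣ] before /ɴ/; /ʃ/ → [ʒ] before /l/; /ʂ/ → [ʐ] before /ʎ/. In each pair only voicing changes, matching the following consonant, while place and manner stay constant.
Nothing changes in [beɣʊðwɪdu]: there the adjacent consonants already agree in voicing (/ð/ and /w/ are both voiced), so this form is consistent with the same rule.
The rule targets /χ/ (voiceless uvular fricative), which sits before the trigger /ɳ/ (voiced).
Changing only its voicing to voiced gives [ʁ] — the voiced uvular fricative.

[θiʒeʁɳɛ]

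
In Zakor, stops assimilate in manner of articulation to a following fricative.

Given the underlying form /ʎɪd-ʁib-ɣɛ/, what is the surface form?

[ʎɪzʁiβɣɛ]

The rule targets /d/ (voiced alveolar stop), which sits before the trigger /ʁ/ (fricative).
Changing only its manner to fricative gives [z] — the voiced alveolar fricative.
At the second juncture, /b/ likewise becomes [β] adjacent to /ɣ/.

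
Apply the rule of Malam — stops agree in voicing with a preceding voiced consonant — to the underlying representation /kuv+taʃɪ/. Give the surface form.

[kuvdaʃɪ]

/t/ is a voiceless alveolar stop. The preceding trigger /v/ is voiced, so /t/ must become voiced as well.
Changing only its voicing to voiced gives [d] — the voiced alveolar stop.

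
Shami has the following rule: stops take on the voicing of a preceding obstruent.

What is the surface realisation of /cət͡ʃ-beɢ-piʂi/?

[cət͡ʃpeɢbiʂi]

/b/ is a voiced bilabial stop. The preceding trigger /t͡ʃ/ is voiceless, so /b/ must become voiceless as well.
A voiceless bilabial stop is [p], so the surface segment is [p].
The same rule applies at the second boundary: /p/ → [b] next to /ɢ/.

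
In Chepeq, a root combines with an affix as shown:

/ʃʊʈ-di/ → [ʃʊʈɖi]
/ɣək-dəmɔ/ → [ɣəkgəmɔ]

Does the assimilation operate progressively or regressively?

Underlying /d/ is realised as [ɖ] next to /ʈ/; /ʈ/ itself does not change.
The change alveolar → retroflex matches the place of the preceding /ʈ/, identifying this as place assimilation.
The other alternating form patterns the same way: /d/ → [g] after /k/ (alveolar → velar, matching velar) — only place changes, and always toward the preceding segment.
The trigger is the preceding segment, so the direction is progressive (perseverative).

progressive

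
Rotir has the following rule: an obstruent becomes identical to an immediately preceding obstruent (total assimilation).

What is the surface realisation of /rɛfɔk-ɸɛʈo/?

[rɛfɔkkɛʈo]

/ɸ/ is the segment targeted by the rule; it sits immediately after /k/, so it assimilates completely and surfaces as [k].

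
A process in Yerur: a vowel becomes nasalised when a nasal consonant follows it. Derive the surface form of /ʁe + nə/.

/e/ sits next to the nasal /n/ and is therefore nasalised to [ẽ].

[ʁẽnə]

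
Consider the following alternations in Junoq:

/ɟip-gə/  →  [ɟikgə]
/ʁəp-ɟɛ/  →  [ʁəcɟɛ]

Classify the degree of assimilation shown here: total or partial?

Comparing underlying and surface forms, /p/ → [k] is the alternation; the neighbouring /g/ is constant.
The change bilabial → velar matches the place of the following /g/, identifying this as place assimilation.
Manner and voice are unchanged, so the assimilation is partial, not total.
Checking the remaining alternation: /p/ → [c] before /ɟ/ (bilabial → palatal, matching palatal) — only place changes, and always toward the following segment.

partial assimilation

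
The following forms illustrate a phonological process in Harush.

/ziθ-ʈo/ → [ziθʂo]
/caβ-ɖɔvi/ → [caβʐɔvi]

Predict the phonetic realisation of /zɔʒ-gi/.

The data show progressive manner assimilation: /ʈ/ → [ʂ] after /θ/; /ɖ/ → [ʐ] after /β/. In each pair only manner changes, matching the preceding consonant, while place and voice stay constant.
The rule targets /g/ (voiced velar stop), which sits after the trigger /ʒ/ (fricative).
The voiced velar fricative is [ɣ], so /g/ → [ɣ].

[zɔʒɣi]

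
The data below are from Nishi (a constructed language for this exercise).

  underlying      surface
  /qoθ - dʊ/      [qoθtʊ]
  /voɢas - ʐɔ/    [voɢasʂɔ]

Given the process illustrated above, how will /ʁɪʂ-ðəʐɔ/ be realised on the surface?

The data show progressive voicing assimilation: /d/ → [t] after /θ/; /ʐ/ → [ʂ] after /s/. In each pair only voicing changes, matching the preceding consonant, while place and manner stay constant.
/ð/ is a voiced dental fricative. The preceding trigger /ʂ/ is voiceless, so /ð/ must become voiceless as well.
The voiceless dental fricative is [θ], so /ð/ → [θ].

[ʁɪʂθəʐɔ]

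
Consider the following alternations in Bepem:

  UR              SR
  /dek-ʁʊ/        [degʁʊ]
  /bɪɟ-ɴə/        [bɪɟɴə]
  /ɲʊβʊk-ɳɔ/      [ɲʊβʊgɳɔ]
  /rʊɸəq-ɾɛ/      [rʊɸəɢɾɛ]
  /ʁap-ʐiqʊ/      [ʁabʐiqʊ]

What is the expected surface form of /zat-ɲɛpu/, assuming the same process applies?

[zadɲɛpu]

The data show regressive voicing assimilation: /k/ → [g] before /ʁ/; /k/ → [g] before /ɳ/; /q/ → [ɢ] before /ɾ/; /p/ → [b] before /ʐ/. In each pair only voicing changes, matching the following consonant, while place and manner stay constant.
No alternation appears in [bɪɟɴə]: there the adjacent consonants already agree in voicing (/ɟ/ and /ɴ/ are both voiced), so this form is consistent with the same rule.
The rule targets /t/ (voiceless alveolar stop), which sits before the trigger /ɲ/ (voiced).
The voiced alveolar stop is [d], so /t/ → [d].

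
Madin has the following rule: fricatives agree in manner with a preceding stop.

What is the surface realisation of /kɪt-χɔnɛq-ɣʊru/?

[kɪtqɔnɛqgʊru]

/χ/ is a voiceless uvular fricative. The preceding trigger /t/ is a stop, so /χ/ must become a stop as well.
Changing only its manner to stop gives [q] — the voiceless uvular stop.
The same rule applies at the second boundary: /ɣ/ → [g] next to /q/.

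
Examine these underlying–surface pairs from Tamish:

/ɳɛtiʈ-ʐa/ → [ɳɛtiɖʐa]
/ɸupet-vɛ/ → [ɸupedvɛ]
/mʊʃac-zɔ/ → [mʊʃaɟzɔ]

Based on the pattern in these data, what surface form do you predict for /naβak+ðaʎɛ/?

[naβagðaʎɛ]

The data show regressive voicing assimilation: /ʈ/ → [ɖ] before /ʐ/; /t/ → [d] before /v/; /c/ → [ɟ] before /z/. In each pair only voicing changes, matching the following consonant, while place and manner stay constant.
The rule targets /k/ (voiceless velar stop), which sits before the trigger /ð/ (voiced).
Changing only its voicing to voiced gives [g] — the voiced velar stop.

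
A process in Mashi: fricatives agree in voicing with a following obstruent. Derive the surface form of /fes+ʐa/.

[fezʐa]

/s/ is a voiceless alveolar fricative. The following trigger /ʐ/ is voiced, so /s/ must become voiced as well.
A voiced alveolar fricative is [z], so the surface segment is [z].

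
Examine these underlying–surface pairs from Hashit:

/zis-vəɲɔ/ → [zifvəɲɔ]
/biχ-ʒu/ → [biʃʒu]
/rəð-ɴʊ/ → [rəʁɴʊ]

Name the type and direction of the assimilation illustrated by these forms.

regressive place assimilation

The segment that alternates is /s/, which surfaces as [f] when adjacent to /v/.
/s/ is alveolar while /v/ is labiodental; the output [f] is labiodental, matching the trigger — so the feature that spreads is place.
Manner and voice are unchanged, so the assimilation is partial, not total.
The other alternating forms pattern the same way: /χ/ → [ʃ] before /ʒ/ (uvular → postalveolar, matching postalveolar); /ð/ → [ʁ] before /ɴ/ (dental → uvular, matching uvular) — only place changes, and always toward the following segment.
Since the segment that changes precedes the conditioning segment, the assimilation is regressive.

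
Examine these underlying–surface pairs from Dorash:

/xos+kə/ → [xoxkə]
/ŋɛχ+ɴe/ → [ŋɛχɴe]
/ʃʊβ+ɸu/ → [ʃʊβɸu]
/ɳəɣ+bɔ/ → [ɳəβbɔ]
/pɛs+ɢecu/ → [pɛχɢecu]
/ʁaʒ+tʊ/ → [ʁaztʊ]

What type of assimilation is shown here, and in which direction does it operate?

regressive place assimilation

Comparing underlying and surface forms, /s/ → [x] is the alternation; the neighbouring /k/ is constant.
/s/ is alveolar while /k/ is velar; the output [x] is velar, matching the trigger — so the feature that spreads is place.
Manner and voice are unchanged, so the assimilation is partial, not total.
The same holds elsewhere in the data: /ɣ/ → [β] before /b/ (velar → bilabial, matching bilabial); /s/ → [χ] before /ɢ/ (alveolar → uvular, matching uvular); /ʒ/ → [z] before /t/ (postalveolar → alveolar, matching alveolar) — only place changes, and always toward the following segment.
Nothing changes in [ŋɛχɴe], [ʃʊβɸu]: there the adjacent consonants already agree in place (/χ/ and /ɴ/ are both uvular; /β/ and /ɸ/ are both bilabial), so these forms are consistent with the same rule.
The trigger is the following segment, so the direction is regressive (anticipatory).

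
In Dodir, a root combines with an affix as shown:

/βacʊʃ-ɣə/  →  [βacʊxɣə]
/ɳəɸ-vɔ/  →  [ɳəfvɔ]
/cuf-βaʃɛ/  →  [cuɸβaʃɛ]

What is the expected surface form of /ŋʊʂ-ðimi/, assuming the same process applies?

[ŋʊθðimi]

The data show regressive place assimilation: /ʃ/ → [x] before /ɣ/; /ɸ/ → [f] before /v/; /f/ → [ɸ] before /β/. In each pair only place changes, matching the following consonant, while manner and voice stay constant.
The rule targets /ʂ/ (voiceless retroflex fricative), which sits before the trigger /ð/ (dental).
Changing only its place to dental gives [θ] — the voiceless dental fricative.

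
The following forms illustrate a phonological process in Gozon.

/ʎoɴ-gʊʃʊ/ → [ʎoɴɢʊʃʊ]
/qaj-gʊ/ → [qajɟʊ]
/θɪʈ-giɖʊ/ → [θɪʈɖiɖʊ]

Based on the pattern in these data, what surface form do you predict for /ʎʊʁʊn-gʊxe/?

[ʎʊʁʊndʊxe]

The data show progressive place assimilation: /g/ → [ɢ] after /ɴ/; /g/ → [ɟ] after /j/; /g/ → [ɖ] after /ʈ/. In each pair only place changes, matching the preceding consonant, while manner and voice stay constant.
/g/ is a voiced velar stop. The preceding trigger /n/ is alveolar, so /g/ must become alveolar as well.
Changing only its place to alveolar gives [d] — the voiced alveolar stop.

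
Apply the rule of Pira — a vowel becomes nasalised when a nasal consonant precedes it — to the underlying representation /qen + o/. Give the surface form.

The vowel /o/ is adjacent to the preceding nasal /n/, so it acquires [+nasal] and surfaces as [õ].

[qenõ]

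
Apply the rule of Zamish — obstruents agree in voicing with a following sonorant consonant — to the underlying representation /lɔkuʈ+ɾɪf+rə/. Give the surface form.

[lɔkuɖɾɪvrə]

The rule targets /ʈ/ (voiceless retroflex stop), which sits before the trigger /ɾ/ (voiced).
A voiced retroflex stop is [ɖ], so the surface segment is [ɖ].
The same rule applies at the second boundary: /f/ → [v] next to /r/.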